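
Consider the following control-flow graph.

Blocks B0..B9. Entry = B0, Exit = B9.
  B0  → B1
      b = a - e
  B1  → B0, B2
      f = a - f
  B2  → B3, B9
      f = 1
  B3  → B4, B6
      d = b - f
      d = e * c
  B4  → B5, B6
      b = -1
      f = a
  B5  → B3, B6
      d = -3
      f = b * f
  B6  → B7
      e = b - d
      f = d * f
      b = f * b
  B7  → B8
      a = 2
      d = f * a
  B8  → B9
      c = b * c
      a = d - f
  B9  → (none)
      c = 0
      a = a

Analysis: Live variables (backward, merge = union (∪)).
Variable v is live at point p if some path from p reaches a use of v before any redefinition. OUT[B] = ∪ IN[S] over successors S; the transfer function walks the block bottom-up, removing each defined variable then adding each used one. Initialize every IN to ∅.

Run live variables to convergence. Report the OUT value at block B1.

Fixpoint table:
  B0:  IN={a, c, e, f}  OUT={a, b, c, e, f}
  B1:  IN={a, b, c, e, f}  OUT={a, b, c, e, f}
  B2:  IN={a, b, c, e}  OUT={a, b, c, e, f}
  B3:  IN={a, b, c, e, f}  OUT={a, b, c, d, e, f}
  B4:  IN={a, c, d, e}  OUT={a, b, c, d, e, f}
  B5:  IN={a, b, c, e, f}  OUT={a, b, c, d, e, f}
  B6:  IN={b, c, d, f}  OUT={b, c, f}
  B7:  IN={b, c, f}  OUT={b, c, d, f}
  B8:  IN={b, c, d, f}  OUT={a}
  B9:  IN={a}  OUT={}

Merge at B1: OUT[B1] = IN[B0] ⊔ IN[B2] = {a, b, c, e, f}

Answer: {a, b, c, e, f}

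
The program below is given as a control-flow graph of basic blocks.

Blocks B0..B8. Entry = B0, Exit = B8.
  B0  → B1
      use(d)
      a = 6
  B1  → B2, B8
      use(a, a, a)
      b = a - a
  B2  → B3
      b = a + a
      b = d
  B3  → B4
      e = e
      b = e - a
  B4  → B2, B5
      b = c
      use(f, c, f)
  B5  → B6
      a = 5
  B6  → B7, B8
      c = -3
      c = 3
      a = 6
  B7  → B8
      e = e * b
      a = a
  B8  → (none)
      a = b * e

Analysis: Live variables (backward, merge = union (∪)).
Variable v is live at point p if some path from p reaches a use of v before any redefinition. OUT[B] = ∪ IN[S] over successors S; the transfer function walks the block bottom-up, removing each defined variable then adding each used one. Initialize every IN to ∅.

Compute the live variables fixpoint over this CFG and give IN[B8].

Answer: {b, e}

Derivation:
Converged values:
  B0: | IN={c, d, e, f} | OUT={a, c, d, e, f}
  B1: | IN={a, c, d, e, f} | OUT={a, b, c, d, e, f}
  B2: | IN={a, c, d, e, f} | OUT={a, c, d, e, f}
  B3: | IN={a, c, d, e, f} | OUT={a, c, d, e, f}
  B4: | IN={a, c, d, e, f} | OUT={a, b, c, d, e, f}
  B5: | IN={b, e} | OUT={b, e}
  B6: | IN={b, e} | OUT={a, b, e}
  B7: | IN={a, b, e} | OUT={b, e}
  B8: | IN={b, e} | OUT={}

B8 is the boundary node: OUT[B8] = {}
Applying B8's transfer function to that OUT value gives IN[B8] (row B8 above).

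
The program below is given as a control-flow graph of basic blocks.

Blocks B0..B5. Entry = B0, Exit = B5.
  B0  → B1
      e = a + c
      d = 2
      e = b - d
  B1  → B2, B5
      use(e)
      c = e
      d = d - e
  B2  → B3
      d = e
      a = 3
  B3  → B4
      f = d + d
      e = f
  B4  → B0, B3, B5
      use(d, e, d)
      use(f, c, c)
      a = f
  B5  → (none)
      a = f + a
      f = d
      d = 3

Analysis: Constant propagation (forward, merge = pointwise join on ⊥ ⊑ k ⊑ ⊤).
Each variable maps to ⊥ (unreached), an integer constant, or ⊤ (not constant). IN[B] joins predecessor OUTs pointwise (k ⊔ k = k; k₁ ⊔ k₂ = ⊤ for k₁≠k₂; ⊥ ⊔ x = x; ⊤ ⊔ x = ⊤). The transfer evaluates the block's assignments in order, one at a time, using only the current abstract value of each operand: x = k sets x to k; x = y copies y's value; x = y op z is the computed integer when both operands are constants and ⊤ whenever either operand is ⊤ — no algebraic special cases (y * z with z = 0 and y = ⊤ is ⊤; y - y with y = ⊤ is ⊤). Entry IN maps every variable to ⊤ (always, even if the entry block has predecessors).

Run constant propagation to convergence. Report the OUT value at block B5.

Answer: {a: ⊤, b: ⊤, c: ⊤, d: 3, e: ⊤, f: ⊤}

Working:
Per-block solution:
  B0:   IN=(all ⊤)   OUT={d:2; rest ⊤}
  B1:   IN={d:2; rest ⊤}   OUT=(all ⊤)
  B2:   IN=(all ⊤)   OUT={a:3; rest ⊤}
  B3:   IN=(all ⊤)   OUT=(all ⊤)
  B4:   IN=(all ⊤)   OUT=(all ⊤)
  B5:   IN=(all ⊤)   OUT={d:3; rest ⊤}

Merge at B5: IN[B5] = OUT[B1] ⊔ OUT[B4] = {a: ⊤, b: ⊤, c: ⊤, d: ⊤, e: ⊤, f: ⊤}
Applying B5's transfer function to that IN value gives OUT[B5] (row B5 above).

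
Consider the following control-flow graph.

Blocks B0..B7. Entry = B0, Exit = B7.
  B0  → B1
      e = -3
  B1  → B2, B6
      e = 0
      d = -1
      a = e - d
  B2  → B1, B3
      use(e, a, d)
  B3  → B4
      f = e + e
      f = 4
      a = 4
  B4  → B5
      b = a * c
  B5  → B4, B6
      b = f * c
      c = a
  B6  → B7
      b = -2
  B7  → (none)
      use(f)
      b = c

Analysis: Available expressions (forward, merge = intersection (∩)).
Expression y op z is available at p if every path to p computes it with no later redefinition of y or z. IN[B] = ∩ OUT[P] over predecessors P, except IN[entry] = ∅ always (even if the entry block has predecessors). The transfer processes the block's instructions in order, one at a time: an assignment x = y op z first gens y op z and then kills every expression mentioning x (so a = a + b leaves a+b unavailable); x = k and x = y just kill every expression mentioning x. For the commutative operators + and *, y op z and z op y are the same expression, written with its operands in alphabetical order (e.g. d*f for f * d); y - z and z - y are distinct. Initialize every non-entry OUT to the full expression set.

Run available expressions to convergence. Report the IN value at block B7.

Answer: {e-d}

Derivation:
Fixpoint table:
  B0: | IN={} | OUT={}
  B1: | IN={} | OUT={e-d}
  B2: | IN={e-d} | OUT={e-d}
  B3: | IN={e-d} | OUT={e+e, e-d}
  B4: | IN={e+e, e-d} | OUT={a*c, e+e, e-d}
  B5: | IN={a*c, e+e, e-d} | OUT={e+e, e-d}
  B6: | IN={e-d} | OUT={e-d}
  B7: | IN={e-d} | OUT={e-d}

Merge at B7: IN[B7] = OUT[B6] = {e-d}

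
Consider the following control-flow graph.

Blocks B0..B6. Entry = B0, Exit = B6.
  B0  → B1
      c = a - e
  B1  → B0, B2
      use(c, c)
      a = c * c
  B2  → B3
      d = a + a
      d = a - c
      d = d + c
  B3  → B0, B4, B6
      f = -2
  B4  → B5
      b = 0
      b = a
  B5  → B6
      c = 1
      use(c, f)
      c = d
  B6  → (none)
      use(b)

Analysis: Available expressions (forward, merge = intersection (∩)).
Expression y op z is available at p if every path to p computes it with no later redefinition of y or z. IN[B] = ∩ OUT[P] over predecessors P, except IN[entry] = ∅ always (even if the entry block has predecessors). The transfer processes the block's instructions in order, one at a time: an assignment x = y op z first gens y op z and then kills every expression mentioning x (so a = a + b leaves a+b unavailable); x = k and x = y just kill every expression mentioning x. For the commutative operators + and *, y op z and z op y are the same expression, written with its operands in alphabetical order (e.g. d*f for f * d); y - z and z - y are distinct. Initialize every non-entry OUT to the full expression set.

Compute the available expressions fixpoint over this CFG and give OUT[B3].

Converged values:
  B0:   IN={}   OUT={a-e}
  B1:   IN={a-e}   OUT={c*c}
  B2:   IN={c*c}   OUT={a+a, a-c, c*c}
  B3:   IN={a+a, a-c, c*c}   OUT={a+a, a-c, c*c}
  B4:   IN={a+a, a-c, c*c}   OUT={a+a, a-c, c*c}
  B5:   IN={a+a, a-c, c*c}   OUT={a+a}
  B6:   IN={a+a}   OUT={a+a}

Merge at B3: IN[B3] = OUT[B2] = {a+a, a-c, c*c}
Applying B3's transfer function to that IN value gives OUT[B3] (row B3 above).

Answer: {a+a, a-c, c*c}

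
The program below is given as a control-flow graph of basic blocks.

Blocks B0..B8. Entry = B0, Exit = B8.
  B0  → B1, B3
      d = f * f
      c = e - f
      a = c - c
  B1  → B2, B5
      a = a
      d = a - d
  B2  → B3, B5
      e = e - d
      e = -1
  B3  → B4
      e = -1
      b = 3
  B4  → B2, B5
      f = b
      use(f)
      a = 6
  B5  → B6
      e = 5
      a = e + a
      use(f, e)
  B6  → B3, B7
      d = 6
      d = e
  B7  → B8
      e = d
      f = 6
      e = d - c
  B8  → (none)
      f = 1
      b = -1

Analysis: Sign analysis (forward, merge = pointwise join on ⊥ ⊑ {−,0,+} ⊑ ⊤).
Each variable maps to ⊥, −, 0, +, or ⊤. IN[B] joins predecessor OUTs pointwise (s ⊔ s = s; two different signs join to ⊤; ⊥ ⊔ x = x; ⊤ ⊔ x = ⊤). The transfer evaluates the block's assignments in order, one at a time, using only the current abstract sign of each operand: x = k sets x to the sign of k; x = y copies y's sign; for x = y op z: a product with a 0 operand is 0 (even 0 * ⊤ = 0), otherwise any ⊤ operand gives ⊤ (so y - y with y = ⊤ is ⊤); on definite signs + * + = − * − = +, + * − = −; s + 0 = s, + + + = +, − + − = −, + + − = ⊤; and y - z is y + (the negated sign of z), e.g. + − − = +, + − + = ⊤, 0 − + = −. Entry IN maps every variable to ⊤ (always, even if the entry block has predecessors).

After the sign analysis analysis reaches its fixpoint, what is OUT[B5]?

Answer: {a: ⊤, b: ⊤, c: ⊤, d: ⊤, e: +, f: ⊤}

Working:
Converged values:
  B0:   IN=(all ⊤)   OUT=(all ⊤)
  B1:   IN=(all ⊤)   OUT=(all ⊤)
  B2:   IN=(all ⊤)   OUT={e:-; rest ⊤}
  B3:   IN=(all ⊤)   OUT={b:+, e:-; rest ⊤}
  B4:   IN={b:+, e:-; rest ⊤}   OUT={a:+, b:+, e:-, f:+; rest ⊤}
  B5:   IN=(all ⊤)   OUT={e:+; rest ⊤}
  B6:   IN={e:+; rest ⊤}   OUT={d:+, e:+; rest ⊤}
  B7:   IN={d:+, e:+; rest ⊤}   OUT={d:+, f:+; rest ⊤}
  B8:   IN={d:+, f:+; rest ⊤}   OUT={b:-, d:+, f:+; rest ⊤}

Merge at B5: IN[B5] = OUT[B1] ⊔ OUT[B2] ⊔ OUT[B4] = {a: ⊤, b: ⊤, c: ⊤, d: ⊤, e: ⊤, f: ⊤}
Applying B5's transfer function to that IN value gives OUT[B5] (row B5 above).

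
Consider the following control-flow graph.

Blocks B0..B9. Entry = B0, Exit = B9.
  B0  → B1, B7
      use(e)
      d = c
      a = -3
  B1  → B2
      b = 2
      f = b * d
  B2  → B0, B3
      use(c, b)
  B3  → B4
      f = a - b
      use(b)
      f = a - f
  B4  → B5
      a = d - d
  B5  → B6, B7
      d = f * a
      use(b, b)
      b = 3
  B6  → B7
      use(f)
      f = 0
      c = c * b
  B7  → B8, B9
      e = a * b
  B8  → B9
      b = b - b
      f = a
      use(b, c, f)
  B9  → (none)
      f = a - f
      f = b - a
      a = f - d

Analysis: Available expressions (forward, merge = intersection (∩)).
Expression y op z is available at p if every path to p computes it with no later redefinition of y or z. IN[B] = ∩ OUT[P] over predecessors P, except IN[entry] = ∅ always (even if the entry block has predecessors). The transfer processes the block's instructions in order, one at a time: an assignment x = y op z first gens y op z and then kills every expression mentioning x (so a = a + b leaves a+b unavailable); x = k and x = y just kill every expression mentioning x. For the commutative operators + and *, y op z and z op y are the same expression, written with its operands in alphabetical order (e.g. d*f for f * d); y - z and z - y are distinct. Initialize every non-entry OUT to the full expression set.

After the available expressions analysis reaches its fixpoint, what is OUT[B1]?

Per-block solution:
  B0: | IN={} | OUT={}
  B1: | IN={} | OUT={b*d}
  B2: | IN={b*d} | OUT={b*d}
  B3: | IN={b*d} | OUT={a-b, b*d}
  B4: | IN={a-b, b*d} | OUT={b*d, d-d}
  B5: | IN={b*d, d-d} | OUT={a*f}
  B6: | IN={a*f} | OUT={}
  B7: | IN={} | OUT={a*b}
  B8: | IN={a*b} | OUT={}
  B9: | IN={} | OUT={f-d}

Merge at B1: IN[B1] = OUT[B0] = {}
Applying B1's transfer function to that IN value gives OUT[B1] (row B1 above).

Answer: {b*d}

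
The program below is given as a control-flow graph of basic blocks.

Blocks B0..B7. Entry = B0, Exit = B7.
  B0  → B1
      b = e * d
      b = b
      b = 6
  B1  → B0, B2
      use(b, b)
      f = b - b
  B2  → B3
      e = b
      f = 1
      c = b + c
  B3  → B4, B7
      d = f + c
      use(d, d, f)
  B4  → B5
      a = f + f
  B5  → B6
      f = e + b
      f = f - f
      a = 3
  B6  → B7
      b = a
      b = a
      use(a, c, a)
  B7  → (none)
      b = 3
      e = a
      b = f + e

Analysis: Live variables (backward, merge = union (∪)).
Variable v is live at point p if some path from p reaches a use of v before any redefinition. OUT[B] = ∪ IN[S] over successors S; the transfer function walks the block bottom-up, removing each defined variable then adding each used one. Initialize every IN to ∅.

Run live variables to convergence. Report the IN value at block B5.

Per-block solution:
  B0:   IN={a, c, d, e}   OUT={a, b, c, d, e}
  B1:   IN={a, b, c, d, e}   OUT={a, b, c, d, e}
  B2:   IN={a, b, c}   OUT={a, b, c, e, f}
  B3:   IN={a, b, c, e, f}   OUT={a, b, c, e, f}
  B4:   IN={b, c, e, f}   OUT={b, c, e}
  B5:   IN={b, c, e}   OUT={a, c, f}
  B6:   IN={a, c, f}   OUT={a, f}
  B7:   IN={a, f}   OUT={}

Merge at B5: OUT[B5] = IN[B6] = {a, c, f}
Applying B5's transfer function to that OUT value gives IN[B5] (row B5 above).

Answer: {b, c, e}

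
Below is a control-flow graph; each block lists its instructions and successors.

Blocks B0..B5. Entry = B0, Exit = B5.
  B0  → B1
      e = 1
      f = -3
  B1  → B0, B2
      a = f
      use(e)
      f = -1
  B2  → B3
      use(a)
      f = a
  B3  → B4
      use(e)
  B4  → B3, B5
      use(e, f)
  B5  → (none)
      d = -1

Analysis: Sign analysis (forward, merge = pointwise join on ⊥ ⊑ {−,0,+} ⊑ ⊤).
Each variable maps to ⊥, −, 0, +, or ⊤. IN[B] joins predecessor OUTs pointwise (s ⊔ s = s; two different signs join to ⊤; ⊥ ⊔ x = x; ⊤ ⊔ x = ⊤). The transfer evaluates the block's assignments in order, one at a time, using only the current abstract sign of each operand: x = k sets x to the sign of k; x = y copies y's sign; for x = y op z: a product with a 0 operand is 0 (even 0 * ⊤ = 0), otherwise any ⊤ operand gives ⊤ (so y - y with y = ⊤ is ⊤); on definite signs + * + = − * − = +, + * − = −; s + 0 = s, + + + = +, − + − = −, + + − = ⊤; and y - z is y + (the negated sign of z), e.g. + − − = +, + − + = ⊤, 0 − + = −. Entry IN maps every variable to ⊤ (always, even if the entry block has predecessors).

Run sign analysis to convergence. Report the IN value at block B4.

Converged values:
  B0:  IN=(all ⊤)  OUT={e:+, f:-; rest ⊤}
  B1:  IN={e:+, f:-; rest ⊤}  OUT={a:-, e:+, f:-; rest ⊤}
  B2:  IN={a:-, e:+, f:-; rest ⊤}  OUT={a:-, e:+, f:-; rest ⊤}
  B3:  IN={a:-, e:+, f:-; rest ⊤}  OUT={a:-, e:+, f:-; rest ⊤}
  B4:  IN={a:-, e:+, f:-; rest ⊤}  OUT={a:-, e:+, f:-; rest ⊤}
  B5:  IN={a:-, e:+, f:-; rest ⊤}  OUT={a:-, d:-, e:+, f:-; rest ⊤}

Merge at B4: IN[B4] = OUT[B3] = {a: -, b: ⊤, c: ⊤, d: ⊤, e: +, f: -}

Answer: {a: -, b: ⊤, c: ⊤, d: ⊤, e: +, f: -}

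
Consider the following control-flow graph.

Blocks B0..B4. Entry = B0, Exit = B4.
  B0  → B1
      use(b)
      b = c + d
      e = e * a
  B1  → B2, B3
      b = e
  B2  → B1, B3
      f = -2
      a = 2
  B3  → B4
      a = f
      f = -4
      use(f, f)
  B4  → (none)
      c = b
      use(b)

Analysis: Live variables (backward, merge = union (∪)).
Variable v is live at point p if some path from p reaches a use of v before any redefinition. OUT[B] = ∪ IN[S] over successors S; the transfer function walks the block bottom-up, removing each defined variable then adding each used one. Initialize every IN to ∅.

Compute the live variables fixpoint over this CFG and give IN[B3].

Converged values:
  B0:  IN={a, b, c, d, e, f}  OUT={e, f}
  B1:  IN={e, f}  OUT={b, e, f}
  B2:  IN={b, e}  OUT={b, e, f}
  B3:  IN={b, f}  OUT={b}
  B4:  IN={b}  OUT={}

Merge at B3: OUT[B3] = IN[B4] = {b}
Applying B3's transfer function to that OUT value gives IN[B3] (row B3 above).

Answer: {b, f}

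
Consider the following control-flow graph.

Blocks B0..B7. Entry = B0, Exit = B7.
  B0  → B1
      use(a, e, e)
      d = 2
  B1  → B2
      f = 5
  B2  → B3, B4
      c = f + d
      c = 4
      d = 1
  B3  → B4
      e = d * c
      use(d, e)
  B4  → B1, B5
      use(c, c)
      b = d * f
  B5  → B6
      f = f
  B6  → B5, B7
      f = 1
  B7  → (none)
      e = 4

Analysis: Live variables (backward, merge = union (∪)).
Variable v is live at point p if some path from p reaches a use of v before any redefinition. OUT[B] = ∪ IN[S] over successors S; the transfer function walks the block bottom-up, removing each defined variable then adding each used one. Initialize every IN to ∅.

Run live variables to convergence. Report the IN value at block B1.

Answer: {d}

Working:
Converged values:
  B0:  IN={a, e}  OUT={d}
  B1:  IN={d}  OUT={d, f}
  B2:  IN={d, f}  OUT={c, d, f}
  B3:  IN={c, d, f}  OUT={c, d, f}
  B4:  IN={c, d, f}  OUT={d, f}
  B5:  IN={f}  OUT={}
  B6:  IN={}  OUT={f}
  B7:  IN={}  OUT={}

Merge at B1: OUT[B1] = IN[B2] = {d, f}
Applying B1's transfer function to that OUT value gives IN[B1] (row B1 above).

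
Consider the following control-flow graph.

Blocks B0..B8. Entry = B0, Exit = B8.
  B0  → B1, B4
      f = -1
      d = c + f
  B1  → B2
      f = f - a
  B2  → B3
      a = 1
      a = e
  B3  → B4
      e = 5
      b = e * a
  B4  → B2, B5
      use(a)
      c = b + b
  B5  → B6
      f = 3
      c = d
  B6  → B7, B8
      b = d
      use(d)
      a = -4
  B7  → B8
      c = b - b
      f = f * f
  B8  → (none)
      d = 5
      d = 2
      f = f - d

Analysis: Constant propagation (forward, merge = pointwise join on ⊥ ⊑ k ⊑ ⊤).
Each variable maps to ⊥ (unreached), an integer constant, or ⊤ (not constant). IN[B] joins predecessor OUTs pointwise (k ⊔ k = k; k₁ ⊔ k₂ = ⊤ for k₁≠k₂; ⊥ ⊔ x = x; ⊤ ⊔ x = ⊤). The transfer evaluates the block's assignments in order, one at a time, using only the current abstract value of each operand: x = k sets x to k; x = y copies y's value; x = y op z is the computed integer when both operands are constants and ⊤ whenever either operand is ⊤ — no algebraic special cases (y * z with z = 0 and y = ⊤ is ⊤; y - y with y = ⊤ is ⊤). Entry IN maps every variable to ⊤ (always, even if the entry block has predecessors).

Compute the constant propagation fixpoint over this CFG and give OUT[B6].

Converged values:
  B0:  IN=(all ⊤)  OUT={f:-1; rest ⊤}
  B1:  IN={f:-1; rest ⊤}  OUT=(all ⊤)
  B2:  IN=(all ⊤)  OUT=(all ⊤)
  B3:  IN=(all ⊤)  OUT={e:5; rest ⊤}
  B4:  IN=(all ⊤)  OUT=(all ⊤)
  B5:  IN=(all ⊤)  OUT={f:3; rest ⊤}
  B6:  IN={f:3; rest ⊤}  OUT={a:-4, f:3; rest ⊤}
  B7:  IN={a:-4, f:3; rest ⊤}  OUT={a:-4, f:9; rest ⊤}
  B8:  IN={a:-4; rest ⊤}  OUT={a:-4, d:2; rest ⊤}

Merge at B6: IN[B6] = OUT[B5] = {a: ⊤, b: ⊤, c: ⊤, d: ⊤, e: ⊤, f: 3}
Applying B6's transfer function to that IN value gives OUT[B6] (row B6 above).

Answer: {a: -4, b: ⊤, c: ⊤, d: ⊤, e: ⊤, f: 3}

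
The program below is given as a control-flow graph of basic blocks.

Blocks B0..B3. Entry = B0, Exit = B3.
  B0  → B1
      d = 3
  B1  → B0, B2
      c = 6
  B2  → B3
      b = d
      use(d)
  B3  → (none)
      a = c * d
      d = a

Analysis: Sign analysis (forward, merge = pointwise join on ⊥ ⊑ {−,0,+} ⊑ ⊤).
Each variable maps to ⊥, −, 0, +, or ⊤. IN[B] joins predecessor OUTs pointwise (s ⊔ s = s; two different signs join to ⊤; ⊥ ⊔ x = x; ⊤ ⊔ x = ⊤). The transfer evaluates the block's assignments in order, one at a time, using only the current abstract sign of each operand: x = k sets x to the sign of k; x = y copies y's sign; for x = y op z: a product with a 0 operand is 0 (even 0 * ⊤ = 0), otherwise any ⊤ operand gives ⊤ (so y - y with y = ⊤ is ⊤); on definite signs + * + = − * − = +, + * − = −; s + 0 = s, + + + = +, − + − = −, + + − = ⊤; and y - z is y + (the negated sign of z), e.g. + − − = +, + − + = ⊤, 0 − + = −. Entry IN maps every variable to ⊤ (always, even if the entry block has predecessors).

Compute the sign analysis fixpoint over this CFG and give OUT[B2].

Answer: {a: ⊤, b: +, c: +, d: +, e: ⊤, f: ⊤}

Derivation:
Per-block solution:
  B0:   IN=(all ⊤)   OUT={d:+; rest ⊤}
  B1:   IN={d:+; rest ⊤}   OUT={c:+, d:+; rest ⊤}
  B2:   IN={c:+, d:+; rest ⊤}   OUT={b:+, c:+, d:+; rest ⊤}
  B3:   IN={b:+, c:+, d:+; rest ⊤}   OUT={a:+, b:+, c:+, d:+; rest ⊤}

Merge at B2: IN[B2] = OUT[B1] = {a: ⊤, b: ⊤, c: +, d: +, e: ⊤, f: ⊤}
Applying B2's transfer function to that IN value gives OUT[B2] (row B2 above).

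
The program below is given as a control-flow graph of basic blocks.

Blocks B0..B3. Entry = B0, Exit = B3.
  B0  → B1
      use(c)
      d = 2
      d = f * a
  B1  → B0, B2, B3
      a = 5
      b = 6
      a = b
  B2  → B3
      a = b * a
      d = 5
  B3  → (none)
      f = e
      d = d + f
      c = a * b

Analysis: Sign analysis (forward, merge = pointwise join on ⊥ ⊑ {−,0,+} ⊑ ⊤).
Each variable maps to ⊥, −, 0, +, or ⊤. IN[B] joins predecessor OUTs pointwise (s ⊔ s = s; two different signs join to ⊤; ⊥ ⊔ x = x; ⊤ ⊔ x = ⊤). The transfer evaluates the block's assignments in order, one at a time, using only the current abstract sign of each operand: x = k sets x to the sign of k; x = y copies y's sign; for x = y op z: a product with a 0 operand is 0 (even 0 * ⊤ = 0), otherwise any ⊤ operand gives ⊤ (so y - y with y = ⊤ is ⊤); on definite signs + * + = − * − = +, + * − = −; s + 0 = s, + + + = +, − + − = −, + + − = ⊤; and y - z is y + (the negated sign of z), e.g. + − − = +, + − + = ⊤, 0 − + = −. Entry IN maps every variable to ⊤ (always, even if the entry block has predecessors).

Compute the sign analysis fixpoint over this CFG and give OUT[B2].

Converged values:
  B0: | IN=(all ⊤) | OUT=(all ⊤)
  B1: | IN=(all ⊤) | OUT={a:+, b:+; rest ⊤}
  B2: | IN={a:+, b:+; rest ⊤} | OUT={a:+, b:+, d:+; rest ⊤}
  B3: | IN={a:+, b:+; rest ⊤} | OUT={a:+, b:+, c:+; rest ⊤}

Merge at B2: IN[B2] = OUT[B1] = {a: +, b: +, c: ⊤, d: ⊤, e: ⊤, f: ⊤}
Applying B2's transfer function to that IN value gives OUT[B2] (row B2 above).

Answer: {a: +, b: +, c: ⊤, d: +, e: ⊤, f: ⊤}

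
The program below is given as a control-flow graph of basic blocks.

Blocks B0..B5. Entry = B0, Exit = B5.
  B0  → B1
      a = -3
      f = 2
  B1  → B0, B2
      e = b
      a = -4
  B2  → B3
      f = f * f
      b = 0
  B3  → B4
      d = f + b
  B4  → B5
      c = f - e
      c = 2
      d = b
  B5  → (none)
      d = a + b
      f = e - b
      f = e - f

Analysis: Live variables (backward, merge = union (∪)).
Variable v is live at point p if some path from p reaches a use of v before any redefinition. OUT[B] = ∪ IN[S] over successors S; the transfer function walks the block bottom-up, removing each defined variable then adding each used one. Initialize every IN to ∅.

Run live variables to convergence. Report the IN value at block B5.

Answer: {a, b, e}

Trace:
Fixpoint table:
  B0:   IN={b}   OUT={b, f}
  B1:   IN={b, f}   OUT={a, b, e, f}
  B2:   IN={a, e, f}   OUT={a, b, e, f}
  B3:   IN={a, b, e, f}   OUT={a, b, e, f}
  B4:   IN={a, b, e, f}   OUT={a, b, e}
  B5:   IN={a, b, e}   OUT={}

B5 is the boundary node: OUT[B5] = {}
Applying B5's transfer function to that OUT value gives IN[B5] (row B5 above).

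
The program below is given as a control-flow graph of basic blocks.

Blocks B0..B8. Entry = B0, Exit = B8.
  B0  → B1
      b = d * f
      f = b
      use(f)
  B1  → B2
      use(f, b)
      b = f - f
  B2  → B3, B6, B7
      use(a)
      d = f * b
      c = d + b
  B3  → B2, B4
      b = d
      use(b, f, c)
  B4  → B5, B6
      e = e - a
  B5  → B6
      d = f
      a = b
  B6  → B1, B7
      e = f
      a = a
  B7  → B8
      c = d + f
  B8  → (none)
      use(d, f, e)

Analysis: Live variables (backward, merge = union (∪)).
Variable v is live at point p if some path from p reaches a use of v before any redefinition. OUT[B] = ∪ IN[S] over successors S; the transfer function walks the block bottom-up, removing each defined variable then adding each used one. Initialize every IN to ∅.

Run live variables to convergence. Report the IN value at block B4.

Answer: {a, b, d, e, f}

Trace:
Fixpoint table:
  B0:  IN={a, d, e, f}  OUT={a, b, e, f}
  B1:  IN={a, b, e, f}  OUT={a, b, e, f}
  B2:  IN={a, b, e, f}  OUT={a, b, c, d, e, f}
  B3:  IN={a, c, d, e, f}  OUT={a, b, d, e, f}
  B4:  IN={a, b, d, e, f}  OUT={a, b, d, f}
  B5:  IN={b, f}  OUT={a, b, d, f}
  B6:  IN={a, b, d, f}  OUT={a, b, d, e, f}
  B7:  IN={d, e, f}  OUT={d, e, f}
  B8:  IN={d, e, f}  OUT={}

Merge at B4: OUT[B4] = IN[B5] ⊔ IN[B6] = {a, b, d, f}
Applying B4's transfer function to that OUT value gives IN[B4] (row B4 above).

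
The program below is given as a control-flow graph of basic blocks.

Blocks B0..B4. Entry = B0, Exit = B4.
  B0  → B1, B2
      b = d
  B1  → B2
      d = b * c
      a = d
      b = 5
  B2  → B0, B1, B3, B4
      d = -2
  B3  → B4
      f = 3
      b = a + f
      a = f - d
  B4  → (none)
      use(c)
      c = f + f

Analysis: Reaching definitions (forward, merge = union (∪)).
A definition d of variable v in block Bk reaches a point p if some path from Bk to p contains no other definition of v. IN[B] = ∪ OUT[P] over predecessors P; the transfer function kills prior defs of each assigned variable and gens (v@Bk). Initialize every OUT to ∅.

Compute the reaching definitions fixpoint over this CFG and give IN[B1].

Fixpoint table:
  B0: | IN={a@B1, b@B0, b@B1, d@B2} | OUT={a@B1, b@B0, d@B2}
  B1: | IN={a@B1, b@B0, b@B1, d@B2} | OUT={a@B1, b@B1, d@B1}
  B2: | IN={a@B1, b@B0, b@B1, d@B1, d@B2} | OUT={a@B1, b@B0, b@B1, d@B2}
  B3: | IN={a@B1, b@B0, b@B1, d@B2} | OUT={a@B3, b@B3, d@B2, f@B3}
  B4: | IN={a@B1, a@B3, b@B0, b@B1, b@B3, d@B2, f@B3} | OUT={a@B1, a@B3, b@B0, b@B1, b@B3, c@B4, d@B2, f@B3}

Merge at B1: IN[B1] = OUT[B0] ⊔ OUT[B2] = {a@B1, b@B0, b@B1, d@B2}

Answer: {a@B1, b@B0, b@B1, d@B2}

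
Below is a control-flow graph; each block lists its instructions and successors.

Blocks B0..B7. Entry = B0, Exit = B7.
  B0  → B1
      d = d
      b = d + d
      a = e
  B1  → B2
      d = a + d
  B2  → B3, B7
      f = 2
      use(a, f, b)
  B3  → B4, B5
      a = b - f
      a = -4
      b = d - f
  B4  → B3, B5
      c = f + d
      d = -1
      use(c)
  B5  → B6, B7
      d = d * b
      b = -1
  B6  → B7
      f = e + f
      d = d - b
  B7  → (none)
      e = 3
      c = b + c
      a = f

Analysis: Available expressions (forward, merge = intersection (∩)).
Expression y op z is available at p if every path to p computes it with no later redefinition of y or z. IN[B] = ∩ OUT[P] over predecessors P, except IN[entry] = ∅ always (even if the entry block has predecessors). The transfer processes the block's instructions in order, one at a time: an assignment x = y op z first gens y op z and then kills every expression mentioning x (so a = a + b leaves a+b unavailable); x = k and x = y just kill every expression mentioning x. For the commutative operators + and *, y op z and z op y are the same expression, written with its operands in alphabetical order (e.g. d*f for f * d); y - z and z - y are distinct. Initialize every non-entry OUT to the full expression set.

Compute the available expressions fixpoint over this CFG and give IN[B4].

Answer: {d-f}

Working:
Per-block solution:
  B0:  IN={}  OUT={d+d}
  B1:  IN={d+d}  OUT={}
  B2:  IN={}  OUT={}
  B3:  IN={}  OUT={d-f}
  B4:  IN={d-f}  OUT={}
  B5:  IN={}  OUT={}
  B6:  IN={}  OUT={}
  B7:  IN={}  OUT={}

Merge at B4: IN[B4] = OUT[B3] = {d-f}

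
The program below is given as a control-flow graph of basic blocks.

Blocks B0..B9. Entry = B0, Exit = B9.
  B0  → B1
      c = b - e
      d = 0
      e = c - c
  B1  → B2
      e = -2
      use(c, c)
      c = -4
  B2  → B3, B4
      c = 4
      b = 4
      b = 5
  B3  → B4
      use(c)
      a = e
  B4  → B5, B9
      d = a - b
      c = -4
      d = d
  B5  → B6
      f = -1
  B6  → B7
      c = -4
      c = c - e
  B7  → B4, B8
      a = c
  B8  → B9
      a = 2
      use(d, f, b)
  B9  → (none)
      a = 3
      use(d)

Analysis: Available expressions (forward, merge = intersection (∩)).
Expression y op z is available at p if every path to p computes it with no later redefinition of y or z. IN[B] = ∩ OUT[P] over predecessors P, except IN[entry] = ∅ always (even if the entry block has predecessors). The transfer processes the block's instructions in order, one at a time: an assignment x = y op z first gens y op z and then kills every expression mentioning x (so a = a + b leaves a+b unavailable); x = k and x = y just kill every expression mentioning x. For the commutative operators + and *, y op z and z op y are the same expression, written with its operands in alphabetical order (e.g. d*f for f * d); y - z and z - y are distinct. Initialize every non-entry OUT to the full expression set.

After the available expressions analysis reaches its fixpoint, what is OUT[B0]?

Fixpoint table:
  B0:   IN={}   OUT={c-c}
  B1:   IN={c-c}   OUT={}
  B2:   IN={}   OUT={}
  B3:   IN={}   OUT={}
  B4:   IN={}   OUT={a-b}
  B5:   IN={a-b}   OUT={a-b}
  B6:   IN={a-b}   OUT={a-b}
  B7:   IN={a-b}   OUT={}
  B8:   IN={}   OUT={}
  B9:   IN={}   OUT={}

B0 is the boundary node: IN[B0] = {}
Applying B0's transfer function to that IN value gives OUT[B0] (row B0 above).

Answer: {c-c}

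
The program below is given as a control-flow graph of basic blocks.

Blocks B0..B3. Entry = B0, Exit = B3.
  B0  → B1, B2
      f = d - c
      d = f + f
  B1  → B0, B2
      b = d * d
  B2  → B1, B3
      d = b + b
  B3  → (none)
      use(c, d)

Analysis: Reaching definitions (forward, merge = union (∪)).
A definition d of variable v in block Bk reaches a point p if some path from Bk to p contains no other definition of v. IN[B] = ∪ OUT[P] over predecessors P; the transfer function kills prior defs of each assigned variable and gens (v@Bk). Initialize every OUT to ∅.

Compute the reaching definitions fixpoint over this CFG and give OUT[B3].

Answer: {b@B1, d@B2, f@B0}

Trace:
Converged values:
  B0:   IN={b@B1, d@B0, d@B2, f@B0}   OUT={b@B1, d@B0, f@B0}
  B1:   IN={b@B1, d@B0, d@B2, f@B0}   OUT={b@B1, d@B0, d@B2, f@B0}
  B2:   IN={b@B1, d@B0, d@B2, f@B0}   OUT={b@B1, d@B2, f@B0}
  B3:   IN={b@B1, d@B2, f@B0}   OUT={b@B1, d@B2, f@B0}

Merge at B3: IN[B3] = OUT[B2] = {b@B1, d@B2, f@B0}
Applying B3's transfer function to that IN value gives OUT[B3] (row B3 above).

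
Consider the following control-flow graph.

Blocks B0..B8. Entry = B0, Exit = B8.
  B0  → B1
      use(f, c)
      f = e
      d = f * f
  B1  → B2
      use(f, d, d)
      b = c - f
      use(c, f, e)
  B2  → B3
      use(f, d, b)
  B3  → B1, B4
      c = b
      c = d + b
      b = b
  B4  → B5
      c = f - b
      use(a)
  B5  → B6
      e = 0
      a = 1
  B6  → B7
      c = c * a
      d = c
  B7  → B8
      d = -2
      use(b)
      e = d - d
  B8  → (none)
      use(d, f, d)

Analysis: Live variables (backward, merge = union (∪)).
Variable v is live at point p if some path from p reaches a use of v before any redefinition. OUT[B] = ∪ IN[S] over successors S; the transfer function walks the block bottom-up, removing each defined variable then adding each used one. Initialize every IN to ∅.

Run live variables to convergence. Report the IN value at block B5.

Fixpoint table:
  B0:  IN={a, c, e, f}  OUT={a, c, d, e, f}
  B1:  IN={a, c, d, e, f}  OUT={a, b, d, e, f}
  B2:  IN={a, b, d, e, f}  OUT={a, b, d, e, f}
  B3:  IN={a, b, d, e, f}  OUT={a, b, c, d, e, f}
  B4:  IN={a, b, f}  OUT={b, c, f}
  B5:  IN={b, c, f}  OUT={a, b, c, f}
  B6:  IN={a, b, c, f}  OUT={b, f}
  B7:  IN={b, f}  OUT={d, f}
  B8:  IN={d, f}  OUT={}

Merge at B5: OUT[B5] = IN[B6] = {a, b, c, f}
Applying B5's transfer function to that OUT value gives IN[B5] (row B5 above).

Answer: {b, c, f}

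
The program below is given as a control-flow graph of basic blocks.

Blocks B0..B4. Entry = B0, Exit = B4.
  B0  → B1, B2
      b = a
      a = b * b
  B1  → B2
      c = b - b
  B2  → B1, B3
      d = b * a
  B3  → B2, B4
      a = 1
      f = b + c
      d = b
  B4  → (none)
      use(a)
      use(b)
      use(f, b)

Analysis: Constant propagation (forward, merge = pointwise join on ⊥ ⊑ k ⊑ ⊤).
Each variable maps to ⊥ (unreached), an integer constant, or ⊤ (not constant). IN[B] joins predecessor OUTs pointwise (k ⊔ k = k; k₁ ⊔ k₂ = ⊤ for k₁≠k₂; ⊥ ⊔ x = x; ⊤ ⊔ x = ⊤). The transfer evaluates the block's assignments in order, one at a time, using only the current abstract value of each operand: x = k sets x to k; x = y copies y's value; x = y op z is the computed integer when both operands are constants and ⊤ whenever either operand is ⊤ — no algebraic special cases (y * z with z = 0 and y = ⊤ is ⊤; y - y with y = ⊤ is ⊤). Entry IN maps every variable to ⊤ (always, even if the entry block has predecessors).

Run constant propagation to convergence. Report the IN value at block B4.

Fixpoint table:
  B0: | IN=(all ⊤) | OUT=(all ⊤)
  B1: | IN=(all ⊤) | OUT=(all ⊤)
  B2: | IN=(all ⊤) | OUT=(all ⊤)
  B3: | IN=(all ⊤) | OUT={a:1; rest ⊤}
  B4: | IN={a:1; rest ⊤} | OUT={a:1; rest ⊤}

Merge at B4: IN[B4] = OUT[B3] = {a: 1, b: ⊤, c: ⊤, d: ⊤, e: ⊤, f: ⊤}

Answer: {a: 1, b: ⊤, c: ⊤, d: ⊤, e: ⊤, f: ⊤}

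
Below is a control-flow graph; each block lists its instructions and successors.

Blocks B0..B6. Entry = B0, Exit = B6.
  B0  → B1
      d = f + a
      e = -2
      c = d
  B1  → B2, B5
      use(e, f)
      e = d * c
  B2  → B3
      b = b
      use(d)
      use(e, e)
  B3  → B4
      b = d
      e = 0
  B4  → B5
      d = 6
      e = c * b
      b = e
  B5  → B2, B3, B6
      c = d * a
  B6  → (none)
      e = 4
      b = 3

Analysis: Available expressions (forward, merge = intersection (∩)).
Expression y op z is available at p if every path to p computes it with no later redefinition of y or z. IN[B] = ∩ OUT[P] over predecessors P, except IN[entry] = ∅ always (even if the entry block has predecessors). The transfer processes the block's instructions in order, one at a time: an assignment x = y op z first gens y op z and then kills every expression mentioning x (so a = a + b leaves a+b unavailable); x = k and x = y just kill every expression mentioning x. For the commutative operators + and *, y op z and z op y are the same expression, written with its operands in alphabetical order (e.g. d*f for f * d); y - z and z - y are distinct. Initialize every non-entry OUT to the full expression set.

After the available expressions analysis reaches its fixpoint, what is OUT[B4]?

Answer: {a+f}

Trace:
Per-block solution:
  B0:  IN={}  OUT={a+f}
  B1:  IN={a+f}  OUT={a+f, c*d}
  B2:  IN={a+f}  OUT={a+f}
  B3:  IN={a+f}  OUT={a+f}
  B4:  IN={a+f}  OUT={a+f}
  B5:  IN={a+f}  OUT={a*d, a+f}
  B6:  IN={a*d, a+f}  OUT={a*d, a+f}

Merge at B4: IN[B4] = OUT[B3] = {a+f}
Applying B4's transfer function to that IN value gives OUT[B4] (row B4 above).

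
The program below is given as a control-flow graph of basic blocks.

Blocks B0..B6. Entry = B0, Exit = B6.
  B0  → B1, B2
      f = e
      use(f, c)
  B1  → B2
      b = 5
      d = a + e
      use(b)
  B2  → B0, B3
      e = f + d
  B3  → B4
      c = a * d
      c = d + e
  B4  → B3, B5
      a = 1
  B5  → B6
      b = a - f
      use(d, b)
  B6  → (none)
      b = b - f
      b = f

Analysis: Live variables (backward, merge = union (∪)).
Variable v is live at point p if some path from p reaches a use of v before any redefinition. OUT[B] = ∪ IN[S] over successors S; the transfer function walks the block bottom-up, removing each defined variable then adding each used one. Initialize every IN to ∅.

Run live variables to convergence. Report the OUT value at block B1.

Answer: {a, c, d, f}

Trace:
Fixpoint table:
  B0:   IN={a, c, d, e}   OUT={a, c, d, e, f}
  B1:   IN={a, c, e, f}   OUT={a, c, d, f}
  B2:   IN={a, c, d, f}   OUT={a, c, d, e, f}
  B3:   IN={a, d, e, f}   OUT={d, e, f}
  B4:   IN={d, e, f}   OUT={a, d, e, f}
  B5:   IN={a, d, f}   OUT={b, f}
  B6:   IN={b, f}   OUT={}

Merge at B1: OUT[B1] = IN[B2] = {a, c, d, f}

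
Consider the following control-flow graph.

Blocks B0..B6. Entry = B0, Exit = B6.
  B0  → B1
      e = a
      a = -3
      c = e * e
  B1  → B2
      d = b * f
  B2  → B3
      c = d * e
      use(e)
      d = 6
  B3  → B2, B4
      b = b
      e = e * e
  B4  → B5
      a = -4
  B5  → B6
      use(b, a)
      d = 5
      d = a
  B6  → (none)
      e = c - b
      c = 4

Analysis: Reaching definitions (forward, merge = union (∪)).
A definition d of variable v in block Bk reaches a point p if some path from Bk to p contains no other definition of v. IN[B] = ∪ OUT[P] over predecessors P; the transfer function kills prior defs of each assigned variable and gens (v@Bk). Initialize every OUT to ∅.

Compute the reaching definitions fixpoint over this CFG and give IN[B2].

Answer: {a@B0, b@B3, c@B0, c@B2, d@B1, d@B2, e@B0, e@B3}

Trace:
Fixpoint table:
  B0:   IN={}   OUT={a@B0, c@B0, e@B0}
  B1:   IN={a@B0, c@B0, e@B0}   OUT={a@B0, c@B0, d@B1, e@B0}
  B2:   IN={a@B0, b@B3, c@B0, c@B2, d@B1, d@B2, e@B0, e@B3}   OUT={a@B0, b@B3, c@B2, d@B2, e@B0, e@B3}
  B3:   IN={a@B0, b@B3, c@B2, d@B2, e@B0, e@B3}   OUT={a@B0, b@B3, c@B2, d@B2, e@B3}
  B4:   IN={a@B0, b@B3, c@B2, d@B2, e@B3}   OUT={a@B4, b@B3, c@B2, d@B2, e@B3}
  B5:   IN={a@B4, b@B3, c@B2, d@B2, e@B3}   OUT={a@B4, b@B3, c@B2, d@B5, e@B3}
  B6:   IN={a@B4, b@B3, c@B2, d@B5, e@B3}   OUT={a@B4, b@B3, c@B6, d@B5, e@B6}

Merge at B2: IN[B2] = OUT[B1] ⊔ OUT[B3] = {a@B0, b@B3, c@B0, c@B2, d@B1, d@B2, e@B0, e@B3}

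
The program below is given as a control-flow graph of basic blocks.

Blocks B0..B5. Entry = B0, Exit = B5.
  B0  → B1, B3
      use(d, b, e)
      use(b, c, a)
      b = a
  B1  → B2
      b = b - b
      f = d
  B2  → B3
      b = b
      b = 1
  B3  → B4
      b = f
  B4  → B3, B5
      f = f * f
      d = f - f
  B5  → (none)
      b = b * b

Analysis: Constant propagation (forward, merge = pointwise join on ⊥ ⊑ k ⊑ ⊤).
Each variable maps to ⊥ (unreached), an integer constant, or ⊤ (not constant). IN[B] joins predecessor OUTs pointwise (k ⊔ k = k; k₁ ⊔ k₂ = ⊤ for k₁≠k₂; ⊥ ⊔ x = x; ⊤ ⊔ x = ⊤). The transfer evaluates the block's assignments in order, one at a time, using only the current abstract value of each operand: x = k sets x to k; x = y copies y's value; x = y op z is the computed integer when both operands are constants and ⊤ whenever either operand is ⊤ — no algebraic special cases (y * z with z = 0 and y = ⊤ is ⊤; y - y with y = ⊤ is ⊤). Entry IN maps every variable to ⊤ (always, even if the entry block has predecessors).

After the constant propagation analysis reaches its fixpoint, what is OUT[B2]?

Answer: {a: ⊤, b: 1, c: ⊤, d: ⊤, e: ⊤, f: ⊤}

Working:
Fixpoint table:
  B0:  IN=(all ⊤)  OUT=(all ⊤)
  B1:  IN=(all ⊤)  OUT=(all ⊤)
  B2:  IN=(all ⊤)  OUT={b:1; rest ⊤}
  B3:  IN=(all ⊤)  OUT=(all ⊤)
  B4:  IN=(all ⊤)  OUT=(all ⊤)
  B5:  IN=(all ⊤)  OUT=(all ⊤)

Merge at B2: IN[B2] = OUT[B1] = {a: ⊤, b: ⊤, c: ⊤, d: ⊤, e: ⊤, f: ⊤}
Applying B2's transfer function to that IN value gives OUT[B2] (row B2 above).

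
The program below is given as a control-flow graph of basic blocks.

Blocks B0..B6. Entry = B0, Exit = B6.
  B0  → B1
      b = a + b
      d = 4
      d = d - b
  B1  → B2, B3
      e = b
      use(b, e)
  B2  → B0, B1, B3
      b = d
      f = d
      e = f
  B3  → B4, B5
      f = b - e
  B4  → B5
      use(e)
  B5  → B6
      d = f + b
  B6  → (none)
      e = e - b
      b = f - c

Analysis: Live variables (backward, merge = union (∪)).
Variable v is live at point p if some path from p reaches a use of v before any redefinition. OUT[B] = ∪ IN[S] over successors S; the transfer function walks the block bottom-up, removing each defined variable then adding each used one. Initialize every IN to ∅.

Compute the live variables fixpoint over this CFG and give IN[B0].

Answer: {a, b, c}

Derivation:
Converged values:
  B0:  IN={a, b, c}  OUT={a, b, c, d}
  B1:  IN={a, b, c, d}  OUT={a, b, c, d, e}
  B2:  IN={a, c, d}  OUT={a, b, c, d, e}
  B3:  IN={b, c, e}  OUT={b, c, e, f}
  B4:  IN={b, c, e, f}  OUT={b, c, e, f}
  B5:  IN={b, c, e, f}  OUT={b, c, e, f}
  B6:  IN={b, c, e, f}  OUT={}

Merge at B0: OUT[B0] = IN[B1] = {a, b, c, d}
Applying B0's transfer function to that OUT value gives IN[B0] (row B0 above).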